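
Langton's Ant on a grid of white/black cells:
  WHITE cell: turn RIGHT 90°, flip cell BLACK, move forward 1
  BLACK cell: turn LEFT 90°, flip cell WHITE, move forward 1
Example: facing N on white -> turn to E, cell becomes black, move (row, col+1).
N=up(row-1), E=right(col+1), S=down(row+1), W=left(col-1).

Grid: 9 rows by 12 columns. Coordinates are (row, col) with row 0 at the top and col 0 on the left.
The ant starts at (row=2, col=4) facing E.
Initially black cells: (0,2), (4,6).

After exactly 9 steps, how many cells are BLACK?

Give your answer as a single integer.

Answer: 9

Derivation:
Step 1: on WHITE (2,4): turn R to S, flip to black, move to (3,4). |black|=3
Step 2: on WHITE (3,4): turn R to W, flip to black, move to (3,3). |black|=4
Step 3: on WHITE (3,3): turn R to N, flip to black, move to (2,3). |black|=5
Step 4: on WHITE (2,3): turn R to E, flip to black, move to (2,4). |black|=6
Step 5: on BLACK (2,4): turn L to N, flip to white, move to (1,4). |black|=5
Step 6: on WHITE (1,4): turn R to E, flip to black, move to (1,5). |black|=6
Step 7: on WHITE (1,5): turn R to S, flip to black, move to (2,5). |black|=7
Step 8: on WHITE (2,5): turn R to W, flip to black, move to (2,4). |black|=8
Step 9: on WHITE (2,4): turn R to N, flip to black, move to (1,4). |black|=9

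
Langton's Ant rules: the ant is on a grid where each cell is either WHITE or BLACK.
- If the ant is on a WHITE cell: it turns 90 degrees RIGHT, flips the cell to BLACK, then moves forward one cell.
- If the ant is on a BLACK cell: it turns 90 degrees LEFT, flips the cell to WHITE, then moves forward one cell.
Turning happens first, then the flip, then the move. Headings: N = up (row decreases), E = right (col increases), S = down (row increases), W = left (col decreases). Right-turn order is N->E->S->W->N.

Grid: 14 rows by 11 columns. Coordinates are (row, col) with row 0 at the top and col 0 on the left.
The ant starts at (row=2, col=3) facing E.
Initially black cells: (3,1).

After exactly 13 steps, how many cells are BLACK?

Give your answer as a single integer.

Step 1: on WHITE (2,3): turn R to S, flip to black, move to (3,3). |black|=2
Step 2: on WHITE (3,3): turn R to W, flip to black, move to (3,2). |black|=3
Step 3: on WHITE (3,2): turn R to N, flip to black, move to (2,2). |black|=4
Step 4: on WHITE (2,2): turn R to E, flip to black, move to (2,3). |black|=5
Step 5: on BLACK (2,3): turn L to N, flip to white, move to (1,3). |black|=4
Step 6: on WHITE (1,3): turn R to E, flip to black, move to (1,4). |black|=5
Step 7: on WHITE (1,4): turn R to S, flip to black, move to (2,4). |black|=6
Step 8: on WHITE (2,4): turn R to W, flip to black, move to (2,3). |black|=7
Step 9: on WHITE (2,3): turn R to N, flip to black, move to (1,3). |black|=8
Step 10: on BLACK (1,3): turn L to W, flip to white, move to (1,2). |black|=7
Step 11: on WHITE (1,2): turn R to N, flip to black, move to (0,2). |black|=8
Step 12: on WHITE (0,2): turn R to E, flip to black, move to (0,3). |black|=9
Step 13: on WHITE (0,3): turn R to S, flip to black, move to (1,3). |black|=10

Answer: 10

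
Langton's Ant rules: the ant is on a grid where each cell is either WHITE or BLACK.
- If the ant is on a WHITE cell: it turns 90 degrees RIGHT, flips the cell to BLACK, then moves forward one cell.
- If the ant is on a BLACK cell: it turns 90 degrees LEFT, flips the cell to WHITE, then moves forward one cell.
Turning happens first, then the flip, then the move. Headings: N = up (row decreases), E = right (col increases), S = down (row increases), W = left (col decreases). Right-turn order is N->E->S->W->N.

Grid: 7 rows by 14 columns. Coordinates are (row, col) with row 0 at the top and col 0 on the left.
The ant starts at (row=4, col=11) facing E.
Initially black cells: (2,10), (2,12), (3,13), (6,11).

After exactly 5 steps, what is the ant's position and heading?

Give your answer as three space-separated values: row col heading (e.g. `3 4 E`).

Step 1: on WHITE (4,11): turn R to S, flip to black, move to (5,11). |black|=5
Step 2: on WHITE (5,11): turn R to W, flip to black, move to (5,10). |black|=6
Step 3: on WHITE (5,10): turn R to N, flip to black, move to (4,10). |black|=7
Step 4: on WHITE (4,10): turn R to E, flip to black, move to (4,11). |black|=8
Step 5: on BLACK (4,11): turn L to N, flip to white, move to (3,11). |black|=7

Answer: 3 11 N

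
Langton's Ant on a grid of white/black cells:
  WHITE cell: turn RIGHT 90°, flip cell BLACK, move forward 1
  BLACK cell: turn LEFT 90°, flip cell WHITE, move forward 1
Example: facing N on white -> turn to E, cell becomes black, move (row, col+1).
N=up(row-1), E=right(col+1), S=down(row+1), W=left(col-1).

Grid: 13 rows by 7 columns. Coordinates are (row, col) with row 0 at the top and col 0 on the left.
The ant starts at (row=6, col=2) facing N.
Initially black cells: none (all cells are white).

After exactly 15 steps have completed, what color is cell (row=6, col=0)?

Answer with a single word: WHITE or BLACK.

Step 1: on WHITE (6,2): turn R to E, flip to black, move to (6,3). |black|=1
Step 2: on WHITE (6,3): turn R to S, flip to black, move to (7,3). |black|=2
Step 3: on WHITE (7,3): turn R to W, flip to black, move to (7,2). |black|=3
Step 4: on WHITE (7,2): turn R to N, flip to black, move to (6,2). |black|=4
Step 5: on BLACK (6,2): turn L to W, flip to white, move to (6,1). |black|=3
Step 6: on WHITE (6,1): turn R to N, flip to black, move to (5,1). |black|=4
Step 7: on WHITE (5,1): turn R to E, flip to black, move to (5,2). |black|=5
Step 8: on WHITE (5,2): turn R to S, flip to black, move to (6,2). |black|=6
Step 9: on WHITE (6,2): turn R to W, flip to black, move to (6,1). |black|=7
Step 10: on BLACK (6,1): turn L to S, flip to white, move to (7,1). |black|=6
Step 11: on WHITE (7,1): turn R to W, flip to black, move to (7,0). |black|=7
Step 12: on WHITE (7,0): turn R to N, flip to black, move to (6,0). |black|=8
Step 13: on WHITE (6,0): turn R to E, flip to black, move to (6,1). |black|=9
Step 14: on WHITE (6,1): turn R to S, flip to black, move to (7,1). |black|=10
Step 15: on BLACK (7,1): turn L to E, flip to white, move to (7,2). |black|=9

Answer: BLACK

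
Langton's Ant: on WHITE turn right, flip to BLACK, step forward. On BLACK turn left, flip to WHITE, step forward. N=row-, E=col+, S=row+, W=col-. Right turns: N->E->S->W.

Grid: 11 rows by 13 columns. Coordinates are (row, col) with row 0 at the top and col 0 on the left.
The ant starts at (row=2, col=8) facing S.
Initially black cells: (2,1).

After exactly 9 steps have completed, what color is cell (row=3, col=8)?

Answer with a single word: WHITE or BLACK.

Answer: BLACK

Derivation:
Step 1: on WHITE (2,8): turn R to W, flip to black, move to (2,7). |black|=2
Step 2: on WHITE (2,7): turn R to N, flip to black, move to (1,7). |black|=3
Step 3: on WHITE (1,7): turn R to E, flip to black, move to (1,8). |black|=4
Step 4: on WHITE (1,8): turn R to S, flip to black, move to (2,8). |black|=5
Step 5: on BLACK (2,8): turn L to E, flip to white, move to (2,9). |black|=4
Step 6: on WHITE (2,9): turn R to S, flip to black, move to (3,9). |black|=5
Step 7: on WHITE (3,9): turn R to W, flip to black, move to (3,8). |black|=6
Step 8: on WHITE (3,8): turn R to N, flip to black, move to (2,8). |black|=7
Step 9: on WHITE (2,8): turn R to E, flip to black, move to (2,9). |black|=8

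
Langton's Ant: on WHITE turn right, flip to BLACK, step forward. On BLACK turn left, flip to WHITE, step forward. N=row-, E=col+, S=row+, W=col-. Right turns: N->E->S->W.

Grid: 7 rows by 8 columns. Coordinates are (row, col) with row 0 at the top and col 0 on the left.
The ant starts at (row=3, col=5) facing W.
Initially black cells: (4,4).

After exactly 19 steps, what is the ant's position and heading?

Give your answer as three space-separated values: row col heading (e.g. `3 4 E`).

Step 1: on WHITE (3,5): turn R to N, flip to black, move to (2,5). |black|=2
Step 2: on WHITE (2,5): turn R to E, flip to black, move to (2,6). |black|=3
Step 3: on WHITE (2,6): turn R to S, flip to black, move to (3,6). |black|=4
Step 4: on WHITE (3,6): turn R to W, flip to black, move to (3,5). |black|=5
Step 5: on BLACK (3,5): turn L to S, flip to white, move to (4,5). |black|=4
Step 6: on WHITE (4,5): turn R to W, flip to black, move to (4,4). |black|=5
Step 7: on BLACK (4,4): turn L to S, flip to white, move to (5,4). |black|=4
Step 8: on WHITE (5,4): turn R to W, flip to black, move to (5,3). |black|=5
Step 9: on WHITE (5,3): turn R to N, flip to black, move to (4,3). |black|=6
Step 10: on WHITE (4,3): turn R to E, flip to black, move to (4,4). |black|=7
Step 11: on WHITE (4,4): turn R to S, flip to black, move to (5,4). |black|=8
Step 12: on BLACK (5,4): turn L to E, flip to white, move to (5,5). |black|=7
Step 13: on WHITE (5,5): turn R to S, flip to black, move to (6,5). |black|=8
Step 14: on WHITE (6,5): turn R to W, flip to black, move to (6,4). |black|=9
Step 15: on WHITE (6,4): turn R to N, flip to black, move to (5,4). |black|=10
Step 16: on WHITE (5,4): turn R to E, flip to black, move to (5,5). |black|=11
Step 17: on BLACK (5,5): turn L to N, flip to white, move to (4,5). |black|=10
Step 18: on BLACK (4,5): turn L to W, flip to white, move to (4,4). |black|=9
Step 19: on BLACK (4,4): turn L to S, flip to white, move to (5,4). |black|=8

Answer: 5 4 S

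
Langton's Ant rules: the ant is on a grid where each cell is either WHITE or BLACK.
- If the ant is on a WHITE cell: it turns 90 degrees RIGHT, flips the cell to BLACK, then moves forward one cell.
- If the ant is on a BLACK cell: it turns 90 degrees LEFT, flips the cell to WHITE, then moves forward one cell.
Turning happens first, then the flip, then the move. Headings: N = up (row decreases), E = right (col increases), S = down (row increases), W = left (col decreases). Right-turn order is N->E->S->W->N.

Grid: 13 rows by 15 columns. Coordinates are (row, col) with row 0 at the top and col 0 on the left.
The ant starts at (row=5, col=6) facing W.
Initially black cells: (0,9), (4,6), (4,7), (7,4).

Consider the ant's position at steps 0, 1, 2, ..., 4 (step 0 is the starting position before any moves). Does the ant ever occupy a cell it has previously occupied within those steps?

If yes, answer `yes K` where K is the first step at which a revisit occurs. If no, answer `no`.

Step 1: on WHITE (5,6): turn R to N, flip to black, move to (4,6). |black|=5 — new cell
Step 2: on BLACK (4,6): turn L to W, flip to white, move to (4,5). |black|=4 — new cell
Step 3: on WHITE (4,5): turn R to N, flip to black, move to (3,5). |black|=5 — new cell
Step 4: on WHITE (3,5): turn R to E, flip to black, move to (3,6). |black|=6 — new cell
No revisit within 4 steps.

Answer: no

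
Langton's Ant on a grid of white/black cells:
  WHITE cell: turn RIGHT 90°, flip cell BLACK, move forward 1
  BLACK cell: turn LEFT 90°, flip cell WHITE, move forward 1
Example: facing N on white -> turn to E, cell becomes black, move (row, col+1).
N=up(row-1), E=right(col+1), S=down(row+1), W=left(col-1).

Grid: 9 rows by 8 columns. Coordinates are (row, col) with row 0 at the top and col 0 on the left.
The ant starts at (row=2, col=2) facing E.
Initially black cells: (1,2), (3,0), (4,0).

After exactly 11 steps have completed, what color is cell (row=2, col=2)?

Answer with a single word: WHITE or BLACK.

Step 1: on WHITE (2,2): turn R to S, flip to black, move to (3,2). |black|=4
Step 2: on WHITE (3,2): turn R to W, flip to black, move to (3,1). |black|=5
Step 3: on WHITE (3,1): turn R to N, flip to black, move to (2,1). |black|=6
Step 4: on WHITE (2,1): turn R to E, flip to black, move to (2,2). |black|=7
Step 5: on BLACK (2,2): turn L to N, flip to white, move to (1,2). |black|=6
Step 6: on BLACK (1,2): turn L to W, flip to white, move to (1,1). |black|=5
Step 7: on WHITE (1,1): turn R to N, flip to black, move to (0,1). |black|=6
Step 8: on WHITE (0,1): turn R to E, flip to black, move to (0,2). |black|=7
Step 9: on WHITE (0,2): turn R to S, flip to black, move to (1,2). |black|=8
Step 10: on WHITE (1,2): turn R to W, flip to black, move to (1,1). |black|=9
Step 11: on BLACK (1,1): turn L to S, flip to white, move to (2,1). |black|=8

Answer: WHITE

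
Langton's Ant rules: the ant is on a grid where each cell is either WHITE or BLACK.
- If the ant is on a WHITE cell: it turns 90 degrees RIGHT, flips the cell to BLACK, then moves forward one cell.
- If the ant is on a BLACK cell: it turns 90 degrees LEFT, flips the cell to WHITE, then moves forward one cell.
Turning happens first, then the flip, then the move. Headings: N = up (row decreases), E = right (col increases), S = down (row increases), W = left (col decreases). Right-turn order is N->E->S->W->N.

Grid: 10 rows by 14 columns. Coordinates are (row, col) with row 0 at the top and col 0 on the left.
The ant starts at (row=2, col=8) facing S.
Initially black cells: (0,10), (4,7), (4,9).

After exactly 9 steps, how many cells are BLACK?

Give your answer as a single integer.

Step 1: on WHITE (2,8): turn R to W, flip to black, move to (2,7). |black|=4
Step 2: on WHITE (2,7): turn R to N, flip to black, move to (1,7). |black|=5
Step 3: on WHITE (1,7): turn R to E, flip to black, move to (1,8). |black|=6
Step 4: on WHITE (1,8): turn R to S, flip to black, move to (2,8). |black|=7
Step 5: on BLACK (2,8): turn L to E, flip to white, move to (2,9). |black|=6
Step 6: on WHITE (2,9): turn R to S, flip to black, move to (3,9). |black|=7
Step 7: on WHITE (3,9): turn R to W, flip to black, move to (3,8). |black|=8
Step 8: on WHITE (3,8): turn R to N, flip to black, move to (2,8). |black|=9
Step 9: on WHITE (2,8): turn R to E, flip to black, move to (2,9). |black|=10

Answer: 10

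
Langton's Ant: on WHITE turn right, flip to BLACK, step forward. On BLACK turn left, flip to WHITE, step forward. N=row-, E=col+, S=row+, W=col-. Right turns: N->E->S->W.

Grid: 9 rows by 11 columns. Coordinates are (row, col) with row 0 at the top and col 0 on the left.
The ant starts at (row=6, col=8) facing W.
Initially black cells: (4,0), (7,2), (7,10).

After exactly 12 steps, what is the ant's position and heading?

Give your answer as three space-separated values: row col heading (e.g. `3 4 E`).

Step 1: on WHITE (6,8): turn R to N, flip to black, move to (5,8). |black|=4
Step 2: on WHITE (5,8): turn R to E, flip to black, move to (5,9). |black|=5
Step 3: on WHITE (5,9): turn R to S, flip to black, move to (6,9). |black|=6
Step 4: on WHITE (6,9): turn R to W, flip to black, move to (6,8). |black|=7
Step 5: on BLACK (6,8): turn L to S, flip to white, move to (7,8). |black|=6
Step 6: on WHITE (7,8): turn R to W, flip to black, move to (7,7). |black|=7
Step 7: on WHITE (7,7): turn R to N, flip to black, move to (6,7). |black|=8
Step 8: on WHITE (6,7): turn R to E, flip to black, move to (6,8). |black|=9
Step 9: on WHITE (6,8): turn R to S, flip to black, move to (7,8). |black|=10
Step 10: on BLACK (7,8): turn L to E, flip to white, move to (7,9). |black|=9
Step 11: on WHITE (7,9): turn R to S, flip to black, move to (8,9). |black|=10
Step 12: on WHITE (8,9): turn R to W, flip to black, move to (8,8). |black|=11

Answer: 8 8 W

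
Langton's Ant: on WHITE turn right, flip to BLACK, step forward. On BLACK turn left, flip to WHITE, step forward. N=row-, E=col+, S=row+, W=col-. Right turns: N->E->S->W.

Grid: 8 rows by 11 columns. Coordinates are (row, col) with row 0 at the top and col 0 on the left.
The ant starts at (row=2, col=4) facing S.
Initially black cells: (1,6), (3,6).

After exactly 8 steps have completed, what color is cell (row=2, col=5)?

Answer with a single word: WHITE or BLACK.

Answer: BLACK

Derivation:
Step 1: on WHITE (2,4): turn R to W, flip to black, move to (2,3). |black|=3
Step 2: on WHITE (2,3): turn R to N, flip to black, move to (1,3). |black|=4
Step 3: on WHITE (1,3): turn R to E, flip to black, move to (1,4). |black|=5
Step 4: on WHITE (1,4): turn R to S, flip to black, move to (2,4). |black|=6
Step 5: on BLACK (2,4): turn L to E, flip to white, move to (2,5). |black|=5
Step 6: on WHITE (2,5): turn R to S, flip to black, move to (3,5). |black|=6
Step 7: on WHITE (3,5): turn R to W, flip to black, move to (3,4). |black|=7
Step 8: on WHITE (3,4): turn R to N, flip to black, move to (2,4). |black|=8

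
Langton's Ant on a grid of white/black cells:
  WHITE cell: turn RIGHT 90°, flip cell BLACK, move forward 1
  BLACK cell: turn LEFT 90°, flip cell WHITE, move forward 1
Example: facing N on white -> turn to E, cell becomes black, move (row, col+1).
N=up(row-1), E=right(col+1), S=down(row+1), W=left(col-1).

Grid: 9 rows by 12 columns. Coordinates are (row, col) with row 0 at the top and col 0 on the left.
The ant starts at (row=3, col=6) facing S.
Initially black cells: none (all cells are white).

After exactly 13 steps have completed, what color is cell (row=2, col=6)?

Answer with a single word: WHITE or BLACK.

Step 1: on WHITE (3,6): turn R to W, flip to black, move to (3,5). |black|=1
Step 2: on WHITE (3,5): turn R to N, flip to black, move to (2,5). |black|=2
Step 3: on WHITE (2,5): turn R to E, flip to black, move to (2,6). |black|=3
Step 4: on WHITE (2,6): turn R to S, flip to black, move to (3,6). |black|=4
Step 5: on BLACK (3,6): turn L to E, flip to white, move to (3,7). |black|=3
Step 6: on WHITE (3,7): turn R to S, flip to black, move to (4,7). |black|=4
Step 7: on WHITE (4,7): turn R to W, flip to black, move to (4,6). |black|=5
Step 8: on WHITE (4,6): turn R to N, flip to black, move to (3,6). |black|=6
Step 9: on WHITE (3,6): turn R to E, flip to black, move to (3,7). |black|=7
Step 10: on BLACK (3,7): turn L to N, flip to white, move to (2,7). |black|=6
Step 11: on WHITE (2,7): turn R to E, flip to black, move to (2,8). |black|=7
Step 12: on WHITE (2,8): turn R to S, flip to black, move to (3,8). |black|=8
Step 13: on WHITE (3,8): turn R to W, flip to black, move to (3,7). |black|=9

Answer: BLACK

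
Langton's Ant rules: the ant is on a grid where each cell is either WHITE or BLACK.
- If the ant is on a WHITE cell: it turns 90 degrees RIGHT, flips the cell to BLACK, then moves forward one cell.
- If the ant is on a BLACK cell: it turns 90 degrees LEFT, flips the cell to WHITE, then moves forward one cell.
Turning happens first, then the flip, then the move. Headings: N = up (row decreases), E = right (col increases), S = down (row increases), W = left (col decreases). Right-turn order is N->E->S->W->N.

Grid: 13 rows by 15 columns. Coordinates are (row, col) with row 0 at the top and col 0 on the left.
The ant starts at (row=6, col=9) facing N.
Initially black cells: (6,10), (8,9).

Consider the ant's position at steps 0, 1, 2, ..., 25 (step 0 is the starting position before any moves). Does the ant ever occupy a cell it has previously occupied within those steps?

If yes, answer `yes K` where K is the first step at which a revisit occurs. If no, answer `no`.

Answer: yes 5

Derivation:
Step 1: on WHITE (6,9): turn R to E, flip to black, move to (6,10). |black|=3 — new cell
Step 2: on BLACK (6,10): turn L to N, flip to white, move to (5,10). |black|=2 — new cell
Step 3: on WHITE (5,10): turn R to E, flip to black, move to (5,11). |black|=3 — new cell
Step 4: on WHITE (5,11): turn R to S, flip to black, move to (6,11). |black|=4 — new cell
Step 5: on WHITE (6,11): turn R to W, flip to black, move to (6,10). |black|=5 — REVISIT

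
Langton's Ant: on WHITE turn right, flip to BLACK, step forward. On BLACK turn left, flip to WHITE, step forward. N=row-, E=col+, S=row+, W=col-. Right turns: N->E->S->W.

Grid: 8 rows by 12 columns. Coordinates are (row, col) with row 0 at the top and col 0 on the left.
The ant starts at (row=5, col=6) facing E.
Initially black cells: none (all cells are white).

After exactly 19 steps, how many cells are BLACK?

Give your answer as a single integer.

Step 1: on WHITE (5,6): turn R to S, flip to black, move to (6,6). |black|=1
Step 2: on WHITE (6,6): turn R to W, flip to black, move to (6,5). |black|=2
Step 3: on WHITE (6,5): turn R to N, flip to black, move to (5,5). |black|=3
Step 4: on WHITE (5,5): turn R to E, flip to black, move to (5,6). |black|=4
Step 5: on BLACK (5,6): turn L to N, flip to white, move to (4,6). |black|=3
Step 6: on WHITE (4,6): turn R to E, flip to black, move to (4,7). |black|=4
Step 7: on WHITE (4,7): turn R to S, flip to black, move to (5,7). |black|=5
Step 8: on WHITE (5,7): turn R to W, flip to black, move to (5,6). |black|=6
Step 9: on WHITE (5,6): turn R to N, flip to black, move to (4,6). |black|=7
Step 10: on BLACK (4,6): turn L to W, flip to white, move to (4,5). |black|=6
Step 11: on WHITE (4,5): turn R to N, flip to black, move to (3,5). |black|=7
Step 12: on WHITE (3,5): turn R to E, flip to black, move to (3,6). |black|=8
Step 13: on WHITE (3,6): turn R to S, flip to black, move to (4,6). |black|=9
Step 14: on WHITE (4,6): turn R to W, flip to black, move to (4,5). |black|=10
Step 15: on BLACK (4,5): turn L to S, flip to white, move to (5,5). |black|=9
Step 16: on BLACK (5,5): turn L to E, flip to white, move to (5,6). |black|=8
Step 17: on BLACK (5,6): turn L to N, flip to white, move to (4,6). |black|=7
Step 18: on BLACK (4,6): turn L to W, flip to white, move to (4,5). |black|=6
Step 19: on WHITE (4,5): turn R to N, flip to black, move to (3,5). |black|=7

Answer: 7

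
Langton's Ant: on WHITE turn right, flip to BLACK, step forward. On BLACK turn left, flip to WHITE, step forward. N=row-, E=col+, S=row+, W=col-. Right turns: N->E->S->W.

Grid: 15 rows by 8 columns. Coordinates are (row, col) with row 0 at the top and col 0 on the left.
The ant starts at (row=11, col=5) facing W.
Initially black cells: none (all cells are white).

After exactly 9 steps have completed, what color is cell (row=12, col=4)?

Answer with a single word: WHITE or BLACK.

Answer: BLACK

Derivation:
Step 1: on WHITE (11,5): turn R to N, flip to black, move to (10,5). |black|=1
Step 2: on WHITE (10,5): turn R to E, flip to black, move to (10,6). |black|=2
Step 3: on WHITE (10,6): turn R to S, flip to black, move to (11,6). |black|=3
Step 4: on WHITE (11,6): turn R to W, flip to black, move to (11,5). |black|=4
Step 5: on BLACK (11,5): turn L to S, flip to white, move to (12,5). |black|=3
Step 6: on WHITE (12,5): turn R to W, flip to black, move to (12,4). |black|=4
Step 7: on WHITE (12,4): turn R to N, flip to black, move to (11,4). |black|=5
Step 8: on WHITE (11,4): turn R to E, flip to black, move to (11,5). |black|=6
Step 9: on WHITE (11,5): turn R to S, flip to black, move to (12,5). |black|=7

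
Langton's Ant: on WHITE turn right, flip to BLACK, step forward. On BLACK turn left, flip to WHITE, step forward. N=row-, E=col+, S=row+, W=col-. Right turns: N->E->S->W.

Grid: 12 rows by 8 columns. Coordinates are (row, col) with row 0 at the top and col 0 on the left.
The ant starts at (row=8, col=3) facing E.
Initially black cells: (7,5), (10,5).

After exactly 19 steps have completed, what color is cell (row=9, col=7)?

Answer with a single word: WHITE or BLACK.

Step 1: on WHITE (8,3): turn R to S, flip to black, move to (9,3). |black|=3
Step 2: on WHITE (9,3): turn R to W, flip to black, move to (9,2). |black|=4
Step 3: on WHITE (9,2): turn R to N, flip to black, move to (8,2). |black|=5
Step 4: on WHITE (8,2): turn R to E, flip to black, move to (8,3). |black|=6
Step 5: on BLACK (8,3): turn L to N, flip to white, move to (7,3). |black|=5
Step 6: on WHITE (7,3): turn R to E, flip to black, move to (7,4). |black|=6
Step 7: on WHITE (7,4): turn R to S, flip to black, move to (8,4). |black|=7
Step 8: on WHITE (8,4): turn R to W, flip to black, move to (8,3). |black|=8
Step 9: on WHITE (8,3): turn R to N, flip to black, move to (7,3). |black|=9
Step 10: on BLACK (7,3): turn L to W, flip to white, move to (7,2). |black|=8
Step 11: on WHITE (7,2): turn R to N, flip to black, move to (6,2). |black|=9
Step 12: on WHITE (6,2): turn R to E, flip to black, move to (6,3). |black|=10
Step 13: on WHITE (6,3): turn R to S, flip to black, move to (7,3). |black|=11
Step 14: on WHITE (7,3): turn R to W, flip to black, move to (7,2). |black|=12
Step 15: on BLACK (7,2): turn L to S, flip to white, move to (8,2). |black|=11
Step 16: on BLACK (8,2): turn L to E, flip to white, move to (8,3). |black|=10
Step 17: on BLACK (8,3): turn L to N, flip to white, move to (7,3). |black|=9
Step 18: on BLACK (7,3): turn L to W, flip to white, move to (7,2). |black|=8
Step 19: on WHITE (7,2): turn R to N, flip to black, move to (6,2). |black|=9

Answer: WHITE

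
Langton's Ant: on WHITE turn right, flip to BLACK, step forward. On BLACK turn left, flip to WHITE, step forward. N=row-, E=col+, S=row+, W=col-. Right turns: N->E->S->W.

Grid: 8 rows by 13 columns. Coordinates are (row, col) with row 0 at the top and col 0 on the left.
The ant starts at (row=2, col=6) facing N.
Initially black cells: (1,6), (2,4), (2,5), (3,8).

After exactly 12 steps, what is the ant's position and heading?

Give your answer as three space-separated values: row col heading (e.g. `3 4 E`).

Step 1: on WHITE (2,6): turn R to E, flip to black, move to (2,7). |black|=5
Step 2: on WHITE (2,7): turn R to S, flip to black, move to (3,7). |black|=6
Step 3: on WHITE (3,7): turn R to W, flip to black, move to (3,6). |black|=7
Step 4: on WHITE (3,6): turn R to N, flip to black, move to (2,6). |black|=8
Step 5: on BLACK (2,6): turn L to W, flip to white, move to (2,5). |black|=7
Step 6: on BLACK (2,5): turn L to S, flip to white, move to (3,5). |black|=6
Step 7: on WHITE (3,5): turn R to W, flip to black, move to (3,4). |black|=7
Step 8: on WHITE (3,4): turn R to N, flip to black, move to (2,4). |black|=8
Step 9: on BLACK (2,4): turn L to W, flip to white, move to (2,3). |black|=7
Step 10: on WHITE (2,3): turn R to N, flip to black, move to (1,3). |black|=8
Step 11: on WHITE (1,3): turn R to E, flip to black, move to (1,4). |black|=9
Step 12: on WHITE (1,4): turn R to S, flip to black, move to (2,4). |black|=10

Answer: 2 4 S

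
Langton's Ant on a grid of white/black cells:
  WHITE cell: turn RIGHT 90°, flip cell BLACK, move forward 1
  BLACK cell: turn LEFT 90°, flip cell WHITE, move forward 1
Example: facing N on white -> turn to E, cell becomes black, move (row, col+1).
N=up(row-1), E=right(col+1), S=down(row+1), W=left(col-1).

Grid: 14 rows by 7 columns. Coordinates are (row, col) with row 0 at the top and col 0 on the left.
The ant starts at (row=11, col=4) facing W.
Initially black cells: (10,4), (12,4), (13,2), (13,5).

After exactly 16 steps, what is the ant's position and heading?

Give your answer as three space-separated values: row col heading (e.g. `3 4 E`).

Answer: 11 2 W

Derivation:
Step 1: on WHITE (11,4): turn R to N, flip to black, move to (10,4). |black|=5
Step 2: on BLACK (10,4): turn L to W, flip to white, move to (10,3). |black|=4
Step 3: on WHITE (10,3): turn R to N, flip to black, move to (9,3). |black|=5
Step 4: on WHITE (9,3): turn R to E, flip to black, move to (9,4). |black|=6
Step 5: on WHITE (9,4): turn R to S, flip to black, move to (10,4). |black|=7
Step 6: on WHITE (10,4): turn R to W, flip to black, move to (10,3). |black|=8
Step 7: on BLACK (10,3): turn L to S, flip to white, move to (11,3). |black|=7
Step 8: on WHITE (11,3): turn R to W, flip to black, move to (11,2). |black|=8
Step 9: on WHITE (11,2): turn R to N, flip to black, move to (10,2). |black|=9
Step 10: on WHITE (10,2): turn R to E, flip to black, move to (10,3). |black|=10
Step 11: on WHITE (10,3): turn R to S, flip to black, move to (11,3). |black|=11
Step 12: on BLACK (11,3): turn L to E, flip to white, move to (11,4). |black|=10
Step 13: on BLACK (11,4): turn L to N, flip to white, move to (10,4). |black|=9
Step 14: on BLACK (10,4): turn L to W, flip to white, move to (10,3). |black|=8
Step 15: on BLACK (10,3): turn L to S, flip to white, move to (11,3). |black|=7
Step 16: on WHITE (11,3): turn R to W, flip to black, move to (11,2). |black|=8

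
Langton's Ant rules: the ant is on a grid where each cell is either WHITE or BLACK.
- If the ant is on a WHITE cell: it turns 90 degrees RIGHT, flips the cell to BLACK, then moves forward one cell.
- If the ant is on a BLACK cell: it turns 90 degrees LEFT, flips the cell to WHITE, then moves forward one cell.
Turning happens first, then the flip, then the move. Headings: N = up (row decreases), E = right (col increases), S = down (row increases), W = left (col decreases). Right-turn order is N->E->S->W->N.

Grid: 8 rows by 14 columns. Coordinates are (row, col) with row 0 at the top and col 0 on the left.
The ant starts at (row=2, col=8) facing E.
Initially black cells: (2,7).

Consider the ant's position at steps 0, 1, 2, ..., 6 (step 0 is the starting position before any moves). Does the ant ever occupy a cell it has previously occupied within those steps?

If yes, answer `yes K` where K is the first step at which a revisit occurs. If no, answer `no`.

Answer: no

Derivation:
Step 1: on WHITE (2,8): turn R to S, flip to black, move to (3,8). |black|=2 — new cell
Step 2: on WHITE (3,8): turn R to W, flip to black, move to (3,7). |black|=3 — new cell
Step 3: on WHITE (3,7): turn R to N, flip to black, move to (2,7). |black|=4 — new cell
Step 4: on BLACK (2,7): turn L to W, flip to white, move to (2,6). |black|=3 — new cell
Step 5: on WHITE (2,6): turn R to N, flip to black, move to (1,6). |black|=4 — new cell
Step 6: on WHITE (1,6): turn R to E, flip to black, move to (1,7). |black|=5 — new cell
No revisit within 6 steps.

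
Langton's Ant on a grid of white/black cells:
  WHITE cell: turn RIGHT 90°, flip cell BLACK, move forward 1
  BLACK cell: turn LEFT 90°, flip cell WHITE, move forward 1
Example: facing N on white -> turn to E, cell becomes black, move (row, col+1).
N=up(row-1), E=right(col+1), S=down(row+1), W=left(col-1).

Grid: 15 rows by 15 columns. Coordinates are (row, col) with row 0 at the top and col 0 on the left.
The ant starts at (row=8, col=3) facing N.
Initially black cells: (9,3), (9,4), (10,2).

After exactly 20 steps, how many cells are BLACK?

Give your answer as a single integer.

Answer: 9

Derivation:
Step 1: on WHITE (8,3): turn R to E, flip to black, move to (8,4). |black|=4
Step 2: on WHITE (8,4): turn R to S, flip to black, move to (9,4). |black|=5
Step 3: on BLACK (9,4): turn L to E, flip to white, move to (9,5). |black|=4
Step 4: on WHITE (9,5): turn R to S, flip to black, move to (10,5). |black|=5
Step 5: on WHITE (10,5): turn R to W, flip to black, move to (10,4). |black|=6
Step 6: on WHITE (10,4): turn R to N, flip to black, move to (9,4). |black|=7
Step 7: on WHITE (9,4): turn R to E, flip to black, move to (9,5). |black|=8
Step 8: on BLACK (9,5): turn L to N, flip to white, move to (8,5). |black|=7
Step 9: on WHITE (8,5): turn R to E, flip to black, move to (8,6). |black|=8
Step 10: on WHITE (8,6): turn R to S, flip to black, move to (9,6). |black|=9
Step 11: on WHITE (9,6): turn R to W, flip to black, move to (9,5). |black|=10
Step 12: on WHITE (9,5): turn R to N, flip to black, move to (8,5). |black|=11
Step 13: on BLACK (8,5): turn L to W, flip to white, move to (8,4). |black|=10
Step 14: on BLACK (8,4): turn L to S, flip to white, move to (9,4). |black|=9
Step 15: on BLACK (9,4): turn L to E, flip to white, move to (9,5). |black|=8
Step 16: on BLACK (9,5): turn L to N, flip to white, move to (8,5). |black|=7
Step 17: on WHITE (8,5): turn R to E, flip to black, move to (8,6). |black|=8
Step 18: on BLACK (8,6): turn L to N, flip to white, move to (7,6). |black|=7
Step 19: on WHITE (7,6): turn R to E, flip to black, move to (7,7). |black|=8
Step 20: on WHITE (7,7): turn R to S, flip to black, move to (8,7). |black|=9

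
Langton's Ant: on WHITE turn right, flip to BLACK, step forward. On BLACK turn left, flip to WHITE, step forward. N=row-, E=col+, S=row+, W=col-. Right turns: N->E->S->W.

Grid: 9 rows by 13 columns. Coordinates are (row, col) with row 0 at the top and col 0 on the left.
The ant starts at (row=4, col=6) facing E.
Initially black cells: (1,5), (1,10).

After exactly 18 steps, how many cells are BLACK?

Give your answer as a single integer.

Step 1: on WHITE (4,6): turn R to S, flip to black, move to (5,6). |black|=3
Step 2: on WHITE (5,6): turn R to W, flip to black, move to (5,5). |black|=4
Step 3: on WHITE (5,5): turn R to N, flip to black, move to (4,5). |black|=5
Step 4: on WHITE (4,5): turn R to E, flip to black, move to (4,6). |black|=6
Step 5: on BLACK (4,6): turn L to N, flip to white, move to (3,6). |black|=5
Step 6: on WHITE (3,6): turn R to E, flip to black, move to (3,7). |black|=6
Step 7: on WHITE (3,7): turn R to S, flip to black, move to (4,7). |black|=7
Step 8: on WHITE (4,7): turn R to W, flip to black, move to (4,6). |black|=8
Step 9: on WHITE (4,6): turn R to N, flip to black, move to (3,6). |black|=9
Step 10: on BLACK (3,6): turn L to W, flip to white, move to (3,5). |black|=8
Step 11: on WHITE (3,5): turn R to N, flip to black, move to (2,5). |black|=9
Step 12: on WHITE (2,5): turn R to E, flip to black, move to (2,6). |black|=10
Step 13: on WHITE (2,6): turn R to S, flip to black, move to (3,6). |black|=11
Step 14: on WHITE (3,6): turn R to W, flip to black, move to (3,5). |black|=12
Step 15: on BLACK (3,5): turn L to S, flip to white, move to (4,5). |black|=11
Step 16: on BLACK (4,5): turn L to E, flip to white, move to (4,6). |black|=10
Step 17: on BLACK (4,6): turn L to N, flip to white, move to (3,6). |black|=9
Step 18: on BLACK (3,6): turn L to W, flip to white, move to (3,5). |black|=8

Answer: 8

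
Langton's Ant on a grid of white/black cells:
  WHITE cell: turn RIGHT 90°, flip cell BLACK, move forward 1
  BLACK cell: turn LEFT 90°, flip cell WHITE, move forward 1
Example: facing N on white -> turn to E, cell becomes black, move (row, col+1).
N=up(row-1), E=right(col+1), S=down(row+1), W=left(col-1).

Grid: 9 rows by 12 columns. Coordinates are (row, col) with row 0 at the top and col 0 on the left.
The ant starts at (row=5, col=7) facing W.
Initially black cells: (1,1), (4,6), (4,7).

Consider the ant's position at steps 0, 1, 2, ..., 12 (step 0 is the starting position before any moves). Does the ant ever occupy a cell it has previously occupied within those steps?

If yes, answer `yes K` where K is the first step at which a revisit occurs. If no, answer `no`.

Step 1: on WHITE (5,7): turn R to N, flip to black, move to (4,7). |black|=4 — new cell
Step 2: on BLACK (4,7): turn L to W, flip to white, move to (4,6). |black|=3 — new cell
Step 3: on BLACK (4,6): turn L to S, flip to white, move to (5,6). |black|=2 — new cell
Step 4: on WHITE (5,6): turn R to W, flip to black, move to (5,5). |black|=3 — new cell
Step 5: on WHITE (5,5): turn R to N, flip to black, move to (4,5). |black|=4 — new cell
Step 6: on WHITE (4,5): turn R to E, flip to black, move to (4,6). |black|=5 — REVISIT

Answer: yes 6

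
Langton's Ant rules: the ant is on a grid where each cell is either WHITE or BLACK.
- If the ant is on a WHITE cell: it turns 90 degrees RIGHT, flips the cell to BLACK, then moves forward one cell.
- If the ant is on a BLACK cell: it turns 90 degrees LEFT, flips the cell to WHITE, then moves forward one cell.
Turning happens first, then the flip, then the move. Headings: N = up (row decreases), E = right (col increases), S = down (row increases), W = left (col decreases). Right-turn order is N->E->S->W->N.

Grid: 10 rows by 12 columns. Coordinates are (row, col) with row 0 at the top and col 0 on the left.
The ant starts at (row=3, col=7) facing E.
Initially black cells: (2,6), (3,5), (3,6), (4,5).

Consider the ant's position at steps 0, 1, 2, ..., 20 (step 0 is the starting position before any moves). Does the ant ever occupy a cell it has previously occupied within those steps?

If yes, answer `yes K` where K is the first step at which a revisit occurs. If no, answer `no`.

Step 1: on WHITE (3,7): turn R to S, flip to black, move to (4,7). |black|=5 — new cell
Step 2: on WHITE (4,7): turn R to W, flip to black, move to (4,6). |black|=6 — new cell
Step 3: on WHITE (4,6): turn R to N, flip to black, move to (3,6). |black|=7 — new cell
Step 4: on BLACK (3,6): turn L to W, flip to white, move to (3,5). |black|=6 — new cell
Step 5: on BLACK (3,5): turn L to S, flip to white, move to (4,5). |black|=5 — new cell
Step 6: on BLACK (4,5): turn L to E, flip to white, move to (4,6). |black|=4 — REVISIT

Answer: yes 6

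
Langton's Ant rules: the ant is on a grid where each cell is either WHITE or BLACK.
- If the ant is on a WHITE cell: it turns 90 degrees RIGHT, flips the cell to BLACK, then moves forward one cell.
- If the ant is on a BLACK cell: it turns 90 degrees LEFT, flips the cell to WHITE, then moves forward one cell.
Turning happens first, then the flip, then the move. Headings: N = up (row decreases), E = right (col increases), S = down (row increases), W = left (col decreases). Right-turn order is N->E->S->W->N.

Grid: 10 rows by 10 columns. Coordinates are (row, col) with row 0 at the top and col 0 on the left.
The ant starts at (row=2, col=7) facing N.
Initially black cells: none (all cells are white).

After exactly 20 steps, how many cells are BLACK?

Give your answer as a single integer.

Answer: 6

Derivation:
Step 1: on WHITE (2,7): turn R to E, flip to black, move to (2,8). |black|=1
Step 2: on WHITE (2,8): turn R to S, flip to black, move to (3,8). |black|=2
Step 3: on WHITE (3,8): turn R to W, flip to black, move to (3,7). |black|=3
Step 4: on WHITE (3,7): turn R to N, flip to black, move to (2,7). |black|=4
Step 5: on BLACK (2,7): turn L to W, flip to white, move to (2,6). |black|=3
Step 6: on WHITE (2,6): turn R to N, flip to black, move to (1,6). |black|=4
Step 7: on WHITE (1,6): turn R to E, flip to black, move to (1,7). |black|=5
Step 8: on WHITE (1,7): turn R to S, flip to black, move to (2,7). |black|=6
Step 9: on WHITE (2,7): turn R to W, flip to black, move to (2,6). |black|=7
Step 10: on BLACK (2,6): turn L to S, flip to white, move to (3,6). |black|=6
Step 11: on WHITE (3,6): turn R to W, flip to black, move to (3,5). |black|=7
Step 12: on WHITE (3,5): turn R to N, flip to black, move to (2,5). |black|=8
Step 13: on WHITE (2,5): turn R to E, flip to black, move to (2,6). |black|=9
Step 14: on WHITE (2,6): turn R to S, flip to black, move to (3,6). |black|=10
Step 15: on BLACK (3,6): turn L to E, flip to white, move to (3,7). |black|=9
Step 16: on BLACK (3,7): turn L to N, flip to white, move to (2,7). |black|=8
Step 17: on BLACK (2,7): turn L to W, flip to white, move to (2,6). |black|=7
Step 18: on BLACK (2,6): turn L to S, flip to white, move to (3,6). |black|=6
Step 19: on WHITE (3,6): turn R to W, flip to black, move to (3,5). |black|=7
Step 20: on BLACK (3,5): turn L to S, flip to white, move to (4,5). |black|=6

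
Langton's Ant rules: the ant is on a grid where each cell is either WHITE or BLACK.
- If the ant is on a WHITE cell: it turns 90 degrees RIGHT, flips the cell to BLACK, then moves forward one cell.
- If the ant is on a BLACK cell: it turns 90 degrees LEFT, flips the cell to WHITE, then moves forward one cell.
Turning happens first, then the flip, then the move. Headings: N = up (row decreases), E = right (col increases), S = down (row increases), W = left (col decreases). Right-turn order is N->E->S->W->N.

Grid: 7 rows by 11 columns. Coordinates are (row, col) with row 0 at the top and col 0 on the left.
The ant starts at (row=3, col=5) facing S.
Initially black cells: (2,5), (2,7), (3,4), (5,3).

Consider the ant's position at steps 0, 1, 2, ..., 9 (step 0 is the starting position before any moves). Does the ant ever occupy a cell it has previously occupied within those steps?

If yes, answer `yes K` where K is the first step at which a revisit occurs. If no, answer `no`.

Answer: yes 5

Derivation:
Step 1: on WHITE (3,5): turn R to W, flip to black, move to (3,4). |black|=5 — new cell
Step 2: on BLACK (3,4): turn L to S, flip to white, move to (4,4). |black|=4 — new cell
Step 3: on WHITE (4,4): turn R to W, flip to black, move to (4,3). |black|=5 — new cell
Step 4: on WHITE (4,3): turn R to N, flip to black, move to (3,3). |black|=6 — new cell
Step 5: on WHITE (3,3): turn R to E, flip to black, move to (3,4). |black|=7 — REVISIT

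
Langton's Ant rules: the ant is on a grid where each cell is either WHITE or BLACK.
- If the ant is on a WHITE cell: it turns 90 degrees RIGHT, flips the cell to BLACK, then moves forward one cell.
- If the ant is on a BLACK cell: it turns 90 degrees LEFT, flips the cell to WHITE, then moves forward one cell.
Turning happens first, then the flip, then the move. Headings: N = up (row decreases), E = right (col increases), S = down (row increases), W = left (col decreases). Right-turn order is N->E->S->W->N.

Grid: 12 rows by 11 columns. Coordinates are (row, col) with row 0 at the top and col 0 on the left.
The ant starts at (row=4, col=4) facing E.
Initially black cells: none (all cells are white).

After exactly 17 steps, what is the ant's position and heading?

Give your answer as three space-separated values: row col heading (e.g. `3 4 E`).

Step 1: on WHITE (4,4): turn R to S, flip to black, move to (5,4). |black|=1
Step 2: on WHITE (5,4): turn R to W, flip to black, move to (5,3). |black|=2
Step 3: on WHITE (5,3): turn R to N, flip to black, move to (4,3). |black|=3
Step 4: on WHITE (4,3): turn R to E, flip to black, move to (4,4). |black|=4
Step 5: on BLACK (4,4): turn L to N, flip to white, move to (3,4). |black|=3
Step 6: on WHITE (3,4): turn R to E, flip to black, move to (3,5). |black|=4
Step 7: on WHITE (3,5): turn R to S, flip to black, move to (4,5). |black|=5
Step 8: on WHITE (4,5): turn R to W, flip to black, move to (4,4). |black|=6
Step 9: on WHITE (4,4): turn R to N, flip to black, move to (3,4). |black|=7
Step 10: on BLACK (3,4): turn L to W, flip to white, move to (3,3). |black|=6
Step 11: on WHITE (3,3): turn R to N, flip to black, move to (2,3). |black|=7
Step 12: on WHITE (2,3): turn R to E, flip to black, move to (2,4). |black|=8
Step 13: on WHITE (2,4): turn R to S, flip to black, move to (3,4). |black|=9
Step 14: on WHITE (3,4): turn R to W, flip to black, move to (3,3). |black|=10
Step 15: on BLACK (3,3): turn L to S, flip to white, move to (4,3). |black|=9
Step 16: on BLACK (4,3): turn L to E, flip to white, move to (4,4). |black|=8
Step 17: on BLACK (4,4): turn L to N, flip to white, move to (3,4). |black|=7

Answer: 3 4 N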